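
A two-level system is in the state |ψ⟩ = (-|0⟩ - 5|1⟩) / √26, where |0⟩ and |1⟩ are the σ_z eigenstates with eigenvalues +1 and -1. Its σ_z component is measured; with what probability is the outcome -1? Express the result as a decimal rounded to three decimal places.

The -1 outcome corresponds to |1⟩. Its amplitude in |ψ⟩ is -5/√26.
P = |-5|² / 26 = 25/26.

0.962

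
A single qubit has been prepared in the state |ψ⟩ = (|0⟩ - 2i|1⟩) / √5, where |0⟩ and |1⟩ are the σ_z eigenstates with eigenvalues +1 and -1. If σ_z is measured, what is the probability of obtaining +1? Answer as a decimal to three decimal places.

0.200

The +1 outcome corresponds to |0⟩. Its amplitude in |ψ⟩ is 1/√5.
P = |1|² / 5 = 1/5.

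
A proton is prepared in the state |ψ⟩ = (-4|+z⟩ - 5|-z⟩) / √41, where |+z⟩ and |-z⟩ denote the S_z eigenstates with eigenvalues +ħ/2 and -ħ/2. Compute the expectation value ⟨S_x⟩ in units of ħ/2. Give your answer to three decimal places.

⟨σ_x⟩ = 2 Re(a* b)/(|a|²+|b|²) with a = -4, b = -5.
a* b = 20, so ⟨σ_x⟩ = 40/41.
⟨S_x⟩ = (ħ/2)·⟨σ_x⟩.

0.976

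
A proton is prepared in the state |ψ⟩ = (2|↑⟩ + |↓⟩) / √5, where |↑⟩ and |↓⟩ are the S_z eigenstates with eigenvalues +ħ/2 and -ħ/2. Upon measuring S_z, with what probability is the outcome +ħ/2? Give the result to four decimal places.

0.8000

The +ħ/2 outcome corresponds to |↑⟩. Its amplitude in |ψ⟩ is 2/√5.
P = |2|² / 5 = 4/5.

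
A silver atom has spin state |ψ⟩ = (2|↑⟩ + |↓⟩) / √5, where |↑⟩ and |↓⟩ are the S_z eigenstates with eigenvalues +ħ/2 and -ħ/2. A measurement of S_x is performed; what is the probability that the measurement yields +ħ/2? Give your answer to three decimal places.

0.900

|+x⟩ = (|↑⟩ + |↓⟩)/√2, so ⟨+x|ψ⟩ = (3) / (√2·√5).
P = |3|² / 10 = 9/10.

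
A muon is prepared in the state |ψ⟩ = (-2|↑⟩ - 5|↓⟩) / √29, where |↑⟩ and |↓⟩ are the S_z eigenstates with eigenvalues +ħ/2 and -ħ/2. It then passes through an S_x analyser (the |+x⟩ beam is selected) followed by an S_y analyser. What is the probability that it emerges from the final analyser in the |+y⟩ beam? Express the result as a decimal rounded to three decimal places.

First analyser (S_x): P(|+x⟩) = |⟨+x|ψ⟩|² = 49/58.
After stage 1 the state is |+x⟩; P(|+y⟩) = |⟨+y|+x⟩|² = 1/2.
Joint probability = 49/58 × 1/2 = 0.422.

0.422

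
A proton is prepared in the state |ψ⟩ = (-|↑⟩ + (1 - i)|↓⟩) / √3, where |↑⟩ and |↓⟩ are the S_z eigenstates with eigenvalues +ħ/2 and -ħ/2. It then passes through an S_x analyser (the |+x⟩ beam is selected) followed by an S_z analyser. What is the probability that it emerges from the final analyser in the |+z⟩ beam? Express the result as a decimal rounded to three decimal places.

First analyser (S_x): P(|+x⟩) = |⟨+x|ψ⟩|² = 1/6.
After stage 1 the state is |+x⟩; P(|+z⟩) = |⟨+z|+x⟩|² = 1/2.
Joint probability = 1/6 × 1/2 = 0.083.

0.083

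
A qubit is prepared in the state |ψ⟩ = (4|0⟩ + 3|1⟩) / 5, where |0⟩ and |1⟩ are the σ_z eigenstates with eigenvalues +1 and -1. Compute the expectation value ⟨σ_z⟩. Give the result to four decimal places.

⟨σ_z⟩ = |a|² - |b|² divided by |a|²+|b|², with a, b the |0⟩, |1⟩ amplitudes.
= (16 - 9)/25 = 7/25.

0.2800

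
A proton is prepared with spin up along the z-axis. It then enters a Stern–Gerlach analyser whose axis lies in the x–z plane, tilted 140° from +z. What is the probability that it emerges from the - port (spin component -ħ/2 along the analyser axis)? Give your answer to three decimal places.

0.883

For spin-½, the probability of finding spin-up along an axis at angle θ to the initial spin direction is cos²(θ/2); spin-down is sin²(θ/2).
θ = 140°, so P = sin²(70°) ≈ 0.883.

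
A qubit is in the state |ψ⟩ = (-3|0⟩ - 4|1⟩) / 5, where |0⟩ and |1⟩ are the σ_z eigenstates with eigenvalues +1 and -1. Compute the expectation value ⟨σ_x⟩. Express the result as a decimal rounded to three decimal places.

⟨σ_x⟩ = 2 Re(a* b)/(|a|²+|b|²) with a = -3, b = -4.
a* b = 12, so ⟨σ_x⟩ = 24/25.

0.960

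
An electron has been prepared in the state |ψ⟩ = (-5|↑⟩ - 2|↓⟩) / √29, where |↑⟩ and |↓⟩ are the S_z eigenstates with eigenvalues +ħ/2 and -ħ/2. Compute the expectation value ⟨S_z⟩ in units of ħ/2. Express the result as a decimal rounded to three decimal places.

0.724

⟨σ_z⟩ = |a|² - |b|² divided by |a|²+|b|², with a, b the |↑⟩, |↓⟩ amplitudes.
= (25 - 4)/29 = 21/29.
⟨S_z⟩ = (ħ/2)·⟨σ_z⟩.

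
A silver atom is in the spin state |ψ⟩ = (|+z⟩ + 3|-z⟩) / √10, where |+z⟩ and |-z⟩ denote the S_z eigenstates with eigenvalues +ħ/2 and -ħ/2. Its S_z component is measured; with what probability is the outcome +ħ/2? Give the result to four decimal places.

0.1000

The +ħ/2 outcome corresponds to |+z⟩. Its amplitude in |ψ⟩ is 1/√10.
P = |1|² / 10 = 1/10.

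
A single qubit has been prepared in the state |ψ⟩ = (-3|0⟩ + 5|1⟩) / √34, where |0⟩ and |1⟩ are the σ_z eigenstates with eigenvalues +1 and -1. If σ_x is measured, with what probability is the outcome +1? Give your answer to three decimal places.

|+x⟩ = (|0⟩ + |1⟩)/√2, so ⟨+x|ψ⟩ = (2) / (√2·√34).
P = |2|² / 68 = 4/68.

0.059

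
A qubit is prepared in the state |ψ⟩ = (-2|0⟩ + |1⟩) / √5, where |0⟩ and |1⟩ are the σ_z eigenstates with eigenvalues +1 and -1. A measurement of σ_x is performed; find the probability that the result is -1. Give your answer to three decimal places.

0.900

|-x⟩ = (|0⟩ - |1⟩)/√2, so ⟨-x|ψ⟩ = (-3) / (√2·√5).
P = |-3|² / 10 = 9/10.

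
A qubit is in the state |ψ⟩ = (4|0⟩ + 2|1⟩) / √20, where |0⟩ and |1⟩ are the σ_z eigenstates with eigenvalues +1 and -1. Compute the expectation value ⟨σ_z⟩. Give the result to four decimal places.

0.6000

⟨σ_z⟩ = |a|² - |b|² divided by |a|²+|b|², with a, b the |0⟩, |1⟩ amplitudes.
= (16 - 4)/20 = 12/20.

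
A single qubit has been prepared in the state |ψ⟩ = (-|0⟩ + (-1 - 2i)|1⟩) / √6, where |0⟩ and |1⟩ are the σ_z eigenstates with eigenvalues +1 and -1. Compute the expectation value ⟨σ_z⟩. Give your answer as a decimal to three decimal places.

⟨σ_z⟩ = |a|² - |b|² divided by |a|²+|b|², with a, b the |0⟩, |1⟩ amplitudes.
= (1 - 5)/6 = -4/6.

-0.667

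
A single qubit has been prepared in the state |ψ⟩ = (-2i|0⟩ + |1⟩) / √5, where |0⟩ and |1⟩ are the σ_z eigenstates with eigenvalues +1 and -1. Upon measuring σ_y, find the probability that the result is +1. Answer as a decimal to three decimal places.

0.900

|+y⟩ = (|0⟩ + i|1⟩)/√2, so ⟨+y|ψ⟩ = (-3i) / (√2·√5).
P = |-3i|² / 10 = 9/10.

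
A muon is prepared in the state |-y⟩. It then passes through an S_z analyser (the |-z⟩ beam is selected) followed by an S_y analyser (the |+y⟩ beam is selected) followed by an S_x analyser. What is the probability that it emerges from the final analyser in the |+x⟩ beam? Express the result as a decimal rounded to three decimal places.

First analyser (S_z): from |-y⟩, P(|-z⟩) = 1/2.
After stage 1 the state is |-z⟩; P(|+y⟩) = |⟨+y|-z⟩|² = 1/2.
After stage 2 the state is |+y⟩; P(|+x⟩) = |⟨+x|+y⟩|² = 1/2.
Joint probability = 1/2 × 1/2 × 1/2 = 0.125.

0.125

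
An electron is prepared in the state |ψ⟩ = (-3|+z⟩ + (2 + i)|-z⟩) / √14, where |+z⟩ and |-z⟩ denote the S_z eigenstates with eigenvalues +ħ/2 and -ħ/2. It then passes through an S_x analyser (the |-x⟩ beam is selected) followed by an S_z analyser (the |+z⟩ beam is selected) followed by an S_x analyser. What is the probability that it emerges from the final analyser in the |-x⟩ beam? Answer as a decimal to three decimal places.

First analyser (S_x): P(|-x⟩) = |⟨-x|ψ⟩|² = 26/28.
After stage 1 the state is |-x⟩; P(|+z⟩) = |⟨+z|-x⟩|² = 1/2.
After stage 2 the state is |+z⟩; P(|-x⟩) = |⟨-x|+z⟩|² = 1/2.
Joint probability = 26/28 × 1/2 × 1/2 = 0.232.

0.232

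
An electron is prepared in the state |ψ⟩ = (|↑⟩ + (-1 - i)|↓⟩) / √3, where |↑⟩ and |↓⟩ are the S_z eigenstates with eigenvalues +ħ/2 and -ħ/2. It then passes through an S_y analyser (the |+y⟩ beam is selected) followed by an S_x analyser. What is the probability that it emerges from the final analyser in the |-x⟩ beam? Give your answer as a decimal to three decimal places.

First analyser (S_y): P(|+y⟩) = |⟨+y|ψ⟩|² = 1/6.
After stage 1 the state is |+y⟩; P(|-x⟩) = |⟨-x|+y⟩|² = 1/2.
Joint probability = 1/6 × 1/2 = 0.083.

0.083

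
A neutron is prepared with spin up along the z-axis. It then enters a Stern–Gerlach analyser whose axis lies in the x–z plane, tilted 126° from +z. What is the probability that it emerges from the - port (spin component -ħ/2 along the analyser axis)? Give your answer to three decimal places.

For spin-½, the probability of finding spin-up along an axis at angle θ to the initial spin direction is cos²(θ/2); spin-down is sin²(θ/2).
θ = 126°, so P = sin²(63°) ≈ 0.794.

0.794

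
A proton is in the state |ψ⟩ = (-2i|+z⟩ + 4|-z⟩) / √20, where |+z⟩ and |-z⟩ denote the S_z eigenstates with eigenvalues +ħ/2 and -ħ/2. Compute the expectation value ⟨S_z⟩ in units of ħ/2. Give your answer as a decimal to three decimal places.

⟨σ_z⟩ = |a|² - |b|² divided by |a|²+|b|², with a, b the |+z⟩, |-z⟩ amplitudes.
= (4 - 16)/20 = -12/20.
⟨S_z⟩ = (ħ/2)·⟨σ_z⟩.

-0.600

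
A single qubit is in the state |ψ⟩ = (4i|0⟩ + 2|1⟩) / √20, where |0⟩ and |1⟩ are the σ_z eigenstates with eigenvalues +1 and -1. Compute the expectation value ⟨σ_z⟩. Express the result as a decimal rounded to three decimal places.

0.600

⟨σ_z⟩ = |a|² - |b|² divided by |a|²+|b|², with a, b the |0⟩, |1⟩ amplitudes.
= (16 - 4)/20 = 12/20.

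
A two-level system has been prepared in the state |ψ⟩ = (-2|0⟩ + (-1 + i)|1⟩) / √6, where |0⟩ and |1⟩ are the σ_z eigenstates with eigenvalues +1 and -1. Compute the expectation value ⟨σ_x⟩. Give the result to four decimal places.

0.6667

⟨σ_x⟩ = 2 Re(a* b)/(|a|²+|b|²) with a = -2, b = (-1 + i).
a* b = (2 - 2i), so ⟨σ_x⟩ = 4/6.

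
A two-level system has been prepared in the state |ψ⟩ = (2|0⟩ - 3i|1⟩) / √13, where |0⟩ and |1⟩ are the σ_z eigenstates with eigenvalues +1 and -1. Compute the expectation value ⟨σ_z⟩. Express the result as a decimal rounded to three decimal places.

⟨σ_z⟩ = |a|² - |b|² divided by |a|²+|b|², with a, b the |0⟩, |1⟩ amplitudes.
= (4 - 9)/13 = -5/13.

-0.385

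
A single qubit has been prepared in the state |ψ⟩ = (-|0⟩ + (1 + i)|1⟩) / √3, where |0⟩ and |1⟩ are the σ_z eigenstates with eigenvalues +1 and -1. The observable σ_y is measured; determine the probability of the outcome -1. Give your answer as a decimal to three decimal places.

|-y⟩ = (|0⟩ - i|1⟩)/√2, so ⟨-y|ψ⟩ = (-2 + i) / (√2·√3).
P = |-2 + i|² / 6 = 5/6.

0.833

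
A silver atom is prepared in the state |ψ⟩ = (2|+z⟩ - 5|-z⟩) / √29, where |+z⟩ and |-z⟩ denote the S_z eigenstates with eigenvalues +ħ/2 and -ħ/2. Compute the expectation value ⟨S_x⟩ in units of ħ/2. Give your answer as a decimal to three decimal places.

-0.690

⟨σ_x⟩ = 2 Re(a* b)/(|a|²+|b|²) with a = 2, b = -5.
a* b = -10, so ⟨σ_x⟩ = -20/29.
⟨S_x⟩ = (ħ/2)·⟨σ_x⟩.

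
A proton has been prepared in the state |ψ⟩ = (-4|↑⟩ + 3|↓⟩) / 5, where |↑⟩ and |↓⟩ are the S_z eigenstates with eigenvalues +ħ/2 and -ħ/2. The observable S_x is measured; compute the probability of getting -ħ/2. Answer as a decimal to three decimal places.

0.980

|-x⟩ = (|↑⟩ - |↓⟩)/√2, so ⟨-x|ψ⟩ = (-7) / (√2·5).
P = |-7|² / 50 = 49/50.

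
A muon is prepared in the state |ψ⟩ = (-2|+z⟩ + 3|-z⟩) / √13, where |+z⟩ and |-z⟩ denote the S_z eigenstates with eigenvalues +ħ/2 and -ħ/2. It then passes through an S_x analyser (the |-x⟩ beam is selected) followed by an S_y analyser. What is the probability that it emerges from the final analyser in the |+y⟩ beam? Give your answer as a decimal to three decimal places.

0.481

First analyser (S_x): P(|-x⟩) = |⟨-x|ψ⟩|² = 25/26.
After stage 1 the state is |-x⟩; P(|+y⟩) = |⟨+y|-x⟩|² = 1/2.
Joint probability = 25/26 × 1/2 = 0.481.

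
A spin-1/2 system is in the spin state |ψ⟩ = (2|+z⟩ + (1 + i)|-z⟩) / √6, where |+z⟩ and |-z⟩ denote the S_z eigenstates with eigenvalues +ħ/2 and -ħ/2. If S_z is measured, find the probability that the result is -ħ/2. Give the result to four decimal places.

The -ħ/2 outcome corresponds to |-z⟩. Its amplitude in |ψ⟩ is (1 + i)/√6.
P = |1 + i|² / 6 = 2/6.

0.3333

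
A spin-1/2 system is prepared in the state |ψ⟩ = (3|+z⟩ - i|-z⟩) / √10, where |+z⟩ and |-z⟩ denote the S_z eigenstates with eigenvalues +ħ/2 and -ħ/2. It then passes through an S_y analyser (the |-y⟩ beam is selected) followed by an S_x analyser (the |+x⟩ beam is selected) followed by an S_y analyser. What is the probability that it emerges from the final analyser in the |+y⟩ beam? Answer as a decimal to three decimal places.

0.200

First analyser (S_y): P(|-y⟩) = |⟨-y|ψ⟩|² = 16/20.
After stage 1 the state is |-y⟩; P(|+x⟩) = |⟨+x|-y⟩|² = 1/2.
After stage 2 the state is |+x⟩; P(|+y⟩) = |⟨+y|+x⟩|² = 1/2.
Joint probability = 16/20 × 1/2 × 1/2 = 0.200.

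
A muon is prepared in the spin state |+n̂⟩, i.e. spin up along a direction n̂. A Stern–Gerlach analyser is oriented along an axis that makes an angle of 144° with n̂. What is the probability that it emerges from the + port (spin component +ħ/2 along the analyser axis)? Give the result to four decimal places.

0.0955

For spin-½, the probability of finding spin-up along an axis at angle θ to the initial spin direction is cos²(θ/2); spin-down is sin²(θ/2).
θ = 144°, so P = cos²(72°) ≈ 0.0955.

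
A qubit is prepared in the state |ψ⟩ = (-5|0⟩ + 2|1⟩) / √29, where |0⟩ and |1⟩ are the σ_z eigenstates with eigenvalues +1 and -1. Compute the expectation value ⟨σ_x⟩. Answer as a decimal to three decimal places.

⟨σ_x⟩ = 2 Re(a* b)/(|a|²+|b|²) with a = -5, b = 2.
a* b = -10, so ⟨σ_x⟩ = -20/29.

-0.690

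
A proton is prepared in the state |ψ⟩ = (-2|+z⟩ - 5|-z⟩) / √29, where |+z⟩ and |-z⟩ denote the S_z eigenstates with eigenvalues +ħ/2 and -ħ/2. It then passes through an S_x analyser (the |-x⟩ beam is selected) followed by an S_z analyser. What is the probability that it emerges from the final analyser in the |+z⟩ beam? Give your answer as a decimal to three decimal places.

0.078

First analyser (S_x): P(|-x⟩) = |⟨-x|ψ⟩|² = 9/58.
After stage 1 the state is |-x⟩; P(|+z⟩) = |⟨+z|-x⟩|² = 1/2.
Joint probability = 9/58 × 1/2 = 0.078.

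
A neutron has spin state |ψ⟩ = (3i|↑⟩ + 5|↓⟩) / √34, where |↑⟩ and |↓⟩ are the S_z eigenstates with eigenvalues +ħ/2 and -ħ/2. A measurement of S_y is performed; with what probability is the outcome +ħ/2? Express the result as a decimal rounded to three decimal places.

0.059

|+y⟩ = (|↑⟩ + i|↓⟩)/√2, so ⟨+y|ψ⟩ = (-2i) / (√2·√34).
P = |-2i|² / 68 = 4/68.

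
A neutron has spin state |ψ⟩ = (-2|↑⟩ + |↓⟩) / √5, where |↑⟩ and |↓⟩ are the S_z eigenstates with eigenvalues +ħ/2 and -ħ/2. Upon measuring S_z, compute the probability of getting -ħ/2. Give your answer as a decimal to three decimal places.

0.200

The -ħ/2 outcome corresponds to |↓⟩. Its amplitude in |ψ⟩ is 1/√5.
P = |1|² / 5 = 1/5.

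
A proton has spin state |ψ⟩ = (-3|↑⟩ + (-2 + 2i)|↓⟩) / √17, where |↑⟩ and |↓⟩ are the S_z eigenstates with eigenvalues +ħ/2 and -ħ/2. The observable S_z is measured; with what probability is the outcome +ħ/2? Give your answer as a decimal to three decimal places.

The +ħ/2 outcome corresponds to |↑⟩. Its amplitude in |ψ⟩ is -3/√17.
P = |-3|² / 17 = 9/17.

0.529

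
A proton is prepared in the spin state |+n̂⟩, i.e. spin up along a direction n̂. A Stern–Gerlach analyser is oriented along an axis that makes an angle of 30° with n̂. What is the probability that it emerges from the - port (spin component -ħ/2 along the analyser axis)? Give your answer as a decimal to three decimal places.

0.067

For spin-½, the probability of finding spin-up along an axis at angle θ to the initial spin direction is cos²(θ/2); spin-down is sin²(θ/2).
θ = 30°, so P = sin²(15°) ≈ 0.067.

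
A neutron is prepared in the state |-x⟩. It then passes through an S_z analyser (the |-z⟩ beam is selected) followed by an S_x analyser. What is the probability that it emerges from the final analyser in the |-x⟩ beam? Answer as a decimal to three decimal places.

0.250

First analyser (S_z): from |-x⟩, P(|-z⟩) = 1/2.
After stage 1 the state is |-z⟩; P(|-x⟩) = |⟨-x|-z⟩|² = 1/2.
Joint probability = 1/2 × 1/2 = 0.250.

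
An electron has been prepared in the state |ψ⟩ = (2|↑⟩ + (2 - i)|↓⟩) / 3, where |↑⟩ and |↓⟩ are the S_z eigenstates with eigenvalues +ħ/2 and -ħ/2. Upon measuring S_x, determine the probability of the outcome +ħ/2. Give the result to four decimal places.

|+x⟩ = (|↑⟩ + |↓⟩)/√2, so ⟨+x|ψ⟩ = (4 - i) / (√2·3).
P = |4 - i|² / 18 = 17/18.

0.9444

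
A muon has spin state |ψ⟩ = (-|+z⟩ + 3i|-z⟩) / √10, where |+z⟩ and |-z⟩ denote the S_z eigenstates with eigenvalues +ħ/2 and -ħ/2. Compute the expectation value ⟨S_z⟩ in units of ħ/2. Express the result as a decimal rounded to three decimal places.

⟨σ_z⟩ = |a|² - |b|² divided by |a|²+|b|², with a, b the |+z⟩, |-z⟩ amplitudes.
= (1 - 9)/10 = -8/10.
⟨S_z⟩ = (ħ/2)·⟨σ_z⟩.

-0.800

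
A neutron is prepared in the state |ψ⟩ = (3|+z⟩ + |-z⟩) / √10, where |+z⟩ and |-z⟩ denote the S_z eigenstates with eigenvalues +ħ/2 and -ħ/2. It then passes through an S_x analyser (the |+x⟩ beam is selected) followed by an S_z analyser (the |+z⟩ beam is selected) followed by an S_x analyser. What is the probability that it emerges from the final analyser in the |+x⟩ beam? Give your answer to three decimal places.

0.200

First analyser (S_x): P(|+x⟩) = |⟨+x|ψ⟩|² = 16/20.
After stage 1 the state is |+x⟩; P(|+z⟩) = |⟨+z|+x⟩|² = 1/2.
After stage 2 the state is |+z⟩; P(|+x⟩) = |⟨+x|+z⟩|² = 1/2.
Joint probability = 16/20 × 1/2 × 1/2 = 0.200.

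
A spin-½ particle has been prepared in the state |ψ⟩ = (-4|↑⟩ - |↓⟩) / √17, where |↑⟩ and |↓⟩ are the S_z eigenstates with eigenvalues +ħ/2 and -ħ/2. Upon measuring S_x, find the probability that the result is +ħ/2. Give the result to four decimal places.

|+x⟩ = (|↑⟩ + |↓⟩)/√2, so ⟨+x|ψ⟩ = (-5) / (√2·√17).
P = |-5|² / 34 = 25/34.

0.7353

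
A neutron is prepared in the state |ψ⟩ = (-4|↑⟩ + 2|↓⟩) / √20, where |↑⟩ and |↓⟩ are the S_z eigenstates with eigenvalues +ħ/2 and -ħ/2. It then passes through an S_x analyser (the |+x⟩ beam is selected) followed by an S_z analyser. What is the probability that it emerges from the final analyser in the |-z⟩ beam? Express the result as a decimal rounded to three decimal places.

First analyser (S_x): P(|+x⟩) = |⟨+x|ψ⟩|² = 4/40.
After stage 1 the state is |+x⟩; P(|-z⟩) = |⟨-z|+x⟩|² = 1/2.
Joint probability = 4/40 × 1/2 = 0.050.

0.050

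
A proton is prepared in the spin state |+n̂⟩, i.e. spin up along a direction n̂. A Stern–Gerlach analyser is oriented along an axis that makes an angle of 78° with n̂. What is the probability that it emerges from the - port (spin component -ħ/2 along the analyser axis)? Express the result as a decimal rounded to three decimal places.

0.396

For spin-½, the probability of finding spin-up along an axis at angle θ to the initial spin direction is cos²(θ/2); spin-down is sin²(θ/2).
θ = 78°, so P = sin²(39°) ≈ 0.396.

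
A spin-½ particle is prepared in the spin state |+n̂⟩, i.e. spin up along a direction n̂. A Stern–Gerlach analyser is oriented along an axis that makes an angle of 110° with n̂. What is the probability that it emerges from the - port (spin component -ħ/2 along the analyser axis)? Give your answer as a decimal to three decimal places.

For spin-½, the probability of finding spin-up along an axis at angle θ to the initial spin direction is cos²(θ/2); spin-down is sin²(θ/2).
θ = 110°, so P = sin²(55°) ≈ 0.671.

0.671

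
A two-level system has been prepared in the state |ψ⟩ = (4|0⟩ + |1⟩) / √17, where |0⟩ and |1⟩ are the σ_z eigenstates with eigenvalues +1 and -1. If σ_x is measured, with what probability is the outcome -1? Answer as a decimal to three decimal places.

|-x⟩ = (|0⟩ - |1⟩)/√2, so ⟨-x|ψ⟩ = (3) / (√2·√17).
P = |3|² / 34 = 9/34.

0.265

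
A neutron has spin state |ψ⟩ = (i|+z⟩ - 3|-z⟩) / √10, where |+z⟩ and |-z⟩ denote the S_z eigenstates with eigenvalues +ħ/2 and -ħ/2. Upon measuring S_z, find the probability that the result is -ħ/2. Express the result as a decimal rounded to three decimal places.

0.900

The -ħ/2 outcome corresponds to |-z⟩. Its amplitude in |ψ⟩ is -3/√10.
P = |-3|² / 10 = 9/10.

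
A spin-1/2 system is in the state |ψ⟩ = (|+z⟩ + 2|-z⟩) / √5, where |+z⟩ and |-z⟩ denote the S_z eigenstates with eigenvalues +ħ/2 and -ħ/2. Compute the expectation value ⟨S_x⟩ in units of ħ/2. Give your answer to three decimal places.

0.800

⟨σ_x⟩ = 2 Re(a* b)/(|a|²+|b|²) with a = 1, b = 2.
a* b = 2, so ⟨σ_x⟩ = 4/5.
⟨S_x⟩ = (ħ/2)·⟨σ_x⟩.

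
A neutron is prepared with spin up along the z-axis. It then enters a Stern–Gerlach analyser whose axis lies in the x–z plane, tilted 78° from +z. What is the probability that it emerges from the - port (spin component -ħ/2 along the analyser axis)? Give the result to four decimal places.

For spin-½, the probability of finding spin-up along an axis at angle θ to the initial spin direction is cos²(θ/2); spin-down is sin²(θ/2).
θ = 78°, so P = sin²(39°) ≈ 0.3960.

0.3960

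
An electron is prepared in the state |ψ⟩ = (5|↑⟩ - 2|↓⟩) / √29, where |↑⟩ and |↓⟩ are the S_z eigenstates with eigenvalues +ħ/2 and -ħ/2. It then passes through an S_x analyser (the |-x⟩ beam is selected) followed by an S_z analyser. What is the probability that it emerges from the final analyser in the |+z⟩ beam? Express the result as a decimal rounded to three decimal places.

First analyser (S_x): P(|-x⟩) = |⟨-x|ψ⟩|² = 49/58.
After stage 1 the state is |-x⟩; P(|+z⟩) = |⟨+z|-x⟩|² = 1/2.
Joint probability = 49/58 × 1/2 = 0.422.

0.422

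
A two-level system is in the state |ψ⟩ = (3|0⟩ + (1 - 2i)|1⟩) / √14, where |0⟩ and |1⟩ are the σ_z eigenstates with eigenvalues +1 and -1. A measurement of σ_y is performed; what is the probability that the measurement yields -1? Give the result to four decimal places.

|-y⟩ = (|0⟩ - i|1⟩)/√2, so ⟨-y|ψ⟩ = (5 + i) / (√2·√14).
P = |5 + i|² / 28 = 26/28.

0.9286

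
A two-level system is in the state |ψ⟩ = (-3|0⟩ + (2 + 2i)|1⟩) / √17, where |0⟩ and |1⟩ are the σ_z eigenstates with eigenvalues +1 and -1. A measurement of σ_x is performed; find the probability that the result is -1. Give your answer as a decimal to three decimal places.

|-x⟩ = (|0⟩ - |1⟩)/√2, so ⟨-x|ψ⟩ = (-5 - 2i) / (√2·√17).
P = |-5 - 2i|² / 34 = 29/34.

0.853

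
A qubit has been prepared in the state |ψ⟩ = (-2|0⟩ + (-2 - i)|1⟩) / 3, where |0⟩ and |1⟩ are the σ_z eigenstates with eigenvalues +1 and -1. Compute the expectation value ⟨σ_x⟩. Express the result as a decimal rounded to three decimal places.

⟨σ_x⟩ = 2 Re(a* b)/(|a|²+|b|²) with a = -2, b = (-2 - i).
a* b = (4 + 2i), so ⟨σ_x⟩ = 8/9.

0.889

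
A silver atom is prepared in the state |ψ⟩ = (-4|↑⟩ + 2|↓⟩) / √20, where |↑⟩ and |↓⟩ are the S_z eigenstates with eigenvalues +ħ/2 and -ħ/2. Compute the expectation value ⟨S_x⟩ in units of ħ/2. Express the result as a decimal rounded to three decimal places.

⟨σ_x⟩ = 2 Re(a* b)/(|a|²+|b|²) with a = -4, b = 2.
a* b = -8, so ⟨σ_x⟩ = -16/20.
⟨S_x⟩ = (ħ/2)·⟨σ_x⟩.

-0.800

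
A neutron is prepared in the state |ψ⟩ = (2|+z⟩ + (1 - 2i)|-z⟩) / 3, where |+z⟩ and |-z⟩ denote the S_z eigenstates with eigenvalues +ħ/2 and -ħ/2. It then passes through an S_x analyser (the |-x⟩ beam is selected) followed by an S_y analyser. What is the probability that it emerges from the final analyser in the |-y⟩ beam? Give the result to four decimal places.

0.1389

First analyser (S_x): P(|-x⟩) = |⟨-x|ψ⟩|² = 5/18.
After stage 1 the state is |-x⟩; P(|-y⟩) = |⟨-y|-x⟩|² = 1/2.
Joint probability = 5/18 × 1/2 = 0.1389.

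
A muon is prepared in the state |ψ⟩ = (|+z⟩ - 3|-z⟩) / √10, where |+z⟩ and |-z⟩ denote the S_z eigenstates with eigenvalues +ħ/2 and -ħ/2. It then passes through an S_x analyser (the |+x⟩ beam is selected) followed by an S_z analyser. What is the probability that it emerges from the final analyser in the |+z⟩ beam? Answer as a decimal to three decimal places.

First analyser (S_x): P(|+x⟩) = |⟨+x|ψ⟩|² = 4/20.
After stage 1 the state is |+x⟩; P(|+z⟩) = |⟨+z|+x⟩|² = 1/2.
Joint probability = 4/20 × 1/2 = 0.100.

0.100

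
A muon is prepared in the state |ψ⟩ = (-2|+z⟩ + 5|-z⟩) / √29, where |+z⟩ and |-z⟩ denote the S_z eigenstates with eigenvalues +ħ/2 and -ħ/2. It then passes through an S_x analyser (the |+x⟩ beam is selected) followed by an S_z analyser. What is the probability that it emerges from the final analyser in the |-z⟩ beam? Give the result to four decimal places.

0.0776

First analyser (S_x): P(|+x⟩) = |⟨+x|ψ⟩|² = 9/58.
After stage 1 the state is |+x⟩; P(|-z⟩) = |⟨-z|+x⟩|² = 1/2.
Joint probability = 9/58 × 1/2 = 0.0776.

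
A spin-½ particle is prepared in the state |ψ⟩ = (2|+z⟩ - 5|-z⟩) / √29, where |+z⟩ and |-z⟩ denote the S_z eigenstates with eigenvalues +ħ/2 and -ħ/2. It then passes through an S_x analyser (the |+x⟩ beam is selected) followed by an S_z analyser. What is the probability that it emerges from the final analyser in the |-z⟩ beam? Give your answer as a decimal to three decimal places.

First analyser (S_x): P(|+x⟩) = |⟨+x|ψ⟩|² = 9/58.
After stage 1 the state is |+x⟩; P(|-z⟩) = |⟨-z|+x⟩|² = 1/2.
Joint probability = 9/58 × 1/2 = 0.078.

0.078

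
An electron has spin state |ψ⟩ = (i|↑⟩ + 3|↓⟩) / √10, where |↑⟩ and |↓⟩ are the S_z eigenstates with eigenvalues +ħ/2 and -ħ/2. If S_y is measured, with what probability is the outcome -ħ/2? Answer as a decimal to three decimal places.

0.800

|-y⟩ = (|↑⟩ - i|↓⟩)/√2, so ⟨-y|ψ⟩ = (4i) / (√2·√10).
P = |4i|² / 20 = 16/20.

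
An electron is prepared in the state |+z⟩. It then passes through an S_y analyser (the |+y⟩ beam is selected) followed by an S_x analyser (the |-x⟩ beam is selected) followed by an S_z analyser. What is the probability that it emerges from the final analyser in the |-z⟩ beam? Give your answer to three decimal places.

0.125

First analyser (S_y): from |+z⟩, P(|+y⟩) = 1/2.
After stage 1 the state is |+y⟩; P(|-x⟩) = |⟨-x|+y⟩|² = 1/2.
After stage 2 the state is |-x⟩; P(|-z⟩) = |⟨-z|-x⟩|² = 1/2.
Joint probability = 1/2 × 1/2 × 1/2 = 0.125.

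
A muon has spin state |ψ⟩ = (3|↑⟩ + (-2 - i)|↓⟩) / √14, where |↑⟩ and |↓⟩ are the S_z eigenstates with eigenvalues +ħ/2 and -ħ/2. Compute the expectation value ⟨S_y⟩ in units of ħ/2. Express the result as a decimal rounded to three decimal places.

-0.429

⟨σ_y⟩ = 2 Im(a* b)/(|a|²+|b|²) with a = 3, b = (-2 - i).
a* b = (-6 - 3i), so ⟨σ_y⟩ = -6/14.
⟨S_y⟩ = (ħ/2)·⟨σ_y⟩.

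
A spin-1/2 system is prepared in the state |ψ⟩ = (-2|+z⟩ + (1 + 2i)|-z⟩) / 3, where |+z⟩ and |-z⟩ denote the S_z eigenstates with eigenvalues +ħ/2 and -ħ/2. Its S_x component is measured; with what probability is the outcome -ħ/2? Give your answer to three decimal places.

|-x⟩ = (|+z⟩ - |-z⟩)/√2, so ⟨-x|ψ⟩ = (-3 - 2i) / (√2·3).
P = |-3 - 2i|² / 18 = 13/18.

0.722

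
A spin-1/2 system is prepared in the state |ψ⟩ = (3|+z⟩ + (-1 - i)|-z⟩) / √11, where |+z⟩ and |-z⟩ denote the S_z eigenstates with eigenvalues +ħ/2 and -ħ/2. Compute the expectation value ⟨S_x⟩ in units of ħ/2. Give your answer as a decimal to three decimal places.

⟨σ_x⟩ = 2 Re(a* b)/(|a|²+|b|²) with a = 3, b = (-1 - i).
a* b = (-3 - 3i), so ⟨σ_x⟩ = -6/11.
⟨S_x⟩ = (ħ/2)·⟨σ_x⟩.

-0.545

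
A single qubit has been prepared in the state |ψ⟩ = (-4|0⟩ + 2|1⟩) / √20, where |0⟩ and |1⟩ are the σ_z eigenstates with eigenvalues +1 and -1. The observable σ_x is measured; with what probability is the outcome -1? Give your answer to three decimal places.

|-x⟩ = (|0⟩ - |1⟩)/√2, so ⟨-x|ψ⟩ = (-6) / (√2·√20).
P = |-6|² / 40 = 36/40.

0.900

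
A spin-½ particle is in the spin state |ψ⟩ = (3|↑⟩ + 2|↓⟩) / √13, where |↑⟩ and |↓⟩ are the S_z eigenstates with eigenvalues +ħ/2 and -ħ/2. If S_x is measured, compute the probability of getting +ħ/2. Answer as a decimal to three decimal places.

0.962

|+x⟩ = (|↑⟩ + |↓⟩)/√2, so ⟨+x|ψ⟩ = (5) / (√2·√13).
P = |5|² / 26 = 25/26.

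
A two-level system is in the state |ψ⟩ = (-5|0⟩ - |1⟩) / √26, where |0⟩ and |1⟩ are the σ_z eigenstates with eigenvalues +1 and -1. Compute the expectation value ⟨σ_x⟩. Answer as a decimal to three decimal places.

⟨σ_x⟩ = 2 Re(a* b)/(|a|²+|b|²) with a = -5, b = -1.
a* b = 5, so ⟨σ_x⟩ = 10/26.

0.385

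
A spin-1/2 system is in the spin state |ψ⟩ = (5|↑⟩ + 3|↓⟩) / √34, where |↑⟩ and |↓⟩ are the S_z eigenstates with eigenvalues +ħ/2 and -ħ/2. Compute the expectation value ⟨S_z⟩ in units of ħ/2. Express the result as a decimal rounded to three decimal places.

0.471

⟨σ_z⟩ = |a|² - |b|² divided by |a|²+|b|², with a, b the |↑⟩, |↓⟩ amplitudes.
= (25 - 9)/34 = 16/34.
⟨S_z⟩ = (ħ/2)·⟨σ_z⟩.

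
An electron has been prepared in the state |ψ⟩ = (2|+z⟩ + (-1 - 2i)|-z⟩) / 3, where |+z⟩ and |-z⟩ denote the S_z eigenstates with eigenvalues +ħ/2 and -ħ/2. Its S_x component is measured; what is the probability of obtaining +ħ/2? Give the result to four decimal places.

0.2778

|+x⟩ = (|+z⟩ + |-z⟩)/√2, so ⟨+x|ψ⟩ = (1 - 2i) / (√2·3).
P = |1 - 2i|² / 18 = 5/18.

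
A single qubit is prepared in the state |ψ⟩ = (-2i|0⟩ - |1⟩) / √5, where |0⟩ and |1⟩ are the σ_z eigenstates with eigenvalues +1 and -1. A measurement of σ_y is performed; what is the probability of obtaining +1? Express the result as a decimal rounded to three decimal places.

0.100

|+y⟩ = (|0⟩ + i|1⟩)/√2, so ⟨+y|ψ⟩ = (-i) / (√2·√5).
P = |-i|² / 10 = 1/10.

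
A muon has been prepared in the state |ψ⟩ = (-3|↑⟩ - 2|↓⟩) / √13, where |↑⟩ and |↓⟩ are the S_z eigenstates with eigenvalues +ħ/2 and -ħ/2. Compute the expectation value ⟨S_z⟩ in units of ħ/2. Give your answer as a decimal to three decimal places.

⟨σ_z⟩ = |a|² - |b|² divided by |a|²+|b|², with a, b the |↑⟩, |↓⟩ amplitudes.
= (9 - 4)/13 = 5/13.
⟨S_z⟩ = (ħ/2)·⟨σ_z⟩.

0.385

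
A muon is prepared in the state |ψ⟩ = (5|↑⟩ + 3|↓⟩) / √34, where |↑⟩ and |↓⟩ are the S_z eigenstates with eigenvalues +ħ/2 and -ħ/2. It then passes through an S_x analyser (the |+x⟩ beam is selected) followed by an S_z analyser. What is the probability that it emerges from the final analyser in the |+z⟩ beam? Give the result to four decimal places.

0.4706

First analyser (S_x): P(|+x⟩) = |⟨+x|ψ⟩|² = 64/68.
After stage 1 the state is |+x⟩; P(|+z⟩) = |⟨+z|+x⟩|² = 1/2.
Joint probability = 64/68 × 1/2 = 0.4706.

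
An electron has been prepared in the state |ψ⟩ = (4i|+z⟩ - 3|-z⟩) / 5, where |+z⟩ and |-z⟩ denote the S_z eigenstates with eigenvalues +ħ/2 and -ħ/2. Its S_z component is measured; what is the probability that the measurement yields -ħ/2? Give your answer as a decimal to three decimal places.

0.360

The -ħ/2 outcome corresponds to |-z⟩. Its amplitude in |ψ⟩ is -3/5.
P = |-3|² / 25 = 9/25.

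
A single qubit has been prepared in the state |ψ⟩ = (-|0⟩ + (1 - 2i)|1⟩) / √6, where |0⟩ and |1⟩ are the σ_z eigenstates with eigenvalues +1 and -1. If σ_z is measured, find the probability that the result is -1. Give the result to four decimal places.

0.8333

The -1 outcome corresponds to |1⟩. Its amplitude in |ψ⟩ is (1 - 2i)/√6.
P = |1 - 2i|² / 6 = 5/6.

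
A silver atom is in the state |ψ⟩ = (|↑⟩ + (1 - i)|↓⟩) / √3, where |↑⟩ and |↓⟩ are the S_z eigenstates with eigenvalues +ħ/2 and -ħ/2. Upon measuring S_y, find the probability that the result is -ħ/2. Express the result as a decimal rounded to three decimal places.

0.833

|-y⟩ = (|↑⟩ - i|↓⟩)/√2, so ⟨-y|ψ⟩ = (2 + i) / (√2·√3).
P = |2 + i|² / 6 = 5/6.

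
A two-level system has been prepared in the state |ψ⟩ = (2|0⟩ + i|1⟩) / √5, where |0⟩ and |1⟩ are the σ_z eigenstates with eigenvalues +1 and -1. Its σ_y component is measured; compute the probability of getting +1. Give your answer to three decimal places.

|+y⟩ = (|0⟩ + i|1⟩)/√2, so ⟨+y|ψ⟩ = (3) / (√2·√5).
P = |3|² / 10 = 9/10.

0.900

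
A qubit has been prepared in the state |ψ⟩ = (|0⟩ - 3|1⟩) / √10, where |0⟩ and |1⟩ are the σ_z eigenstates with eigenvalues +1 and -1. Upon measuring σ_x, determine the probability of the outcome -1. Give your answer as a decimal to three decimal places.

0.800

|-x⟩ = (|0⟩ - |1⟩)/√2, so ⟨-x|ψ⟩ = (4) / (√2·√10).
P = |4|² / 20 = 16/20.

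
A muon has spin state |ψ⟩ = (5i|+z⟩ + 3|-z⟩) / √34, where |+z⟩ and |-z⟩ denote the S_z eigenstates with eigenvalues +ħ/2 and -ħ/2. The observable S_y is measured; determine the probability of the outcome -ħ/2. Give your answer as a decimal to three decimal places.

0.941

|-y⟩ = (|+z⟩ - i|-z⟩)/√2, so ⟨-y|ψ⟩ = (8i) / (√2·√34).
P = |8i|² / 68 = 64/68.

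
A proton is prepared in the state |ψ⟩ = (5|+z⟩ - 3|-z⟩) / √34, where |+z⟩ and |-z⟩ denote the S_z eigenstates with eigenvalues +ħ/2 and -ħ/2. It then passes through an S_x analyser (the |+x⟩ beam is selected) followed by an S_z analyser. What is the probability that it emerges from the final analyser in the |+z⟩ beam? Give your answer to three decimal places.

First analyser (S_x): P(|+x⟩) = |⟨+x|ψ⟩|² = 4/68.
After stage 1 the state is |+x⟩; P(|+z⟩) = |⟨+z|+x⟩|² = 1/2.
Joint probability = 4/68 × 1/2 = 0.029.

0.029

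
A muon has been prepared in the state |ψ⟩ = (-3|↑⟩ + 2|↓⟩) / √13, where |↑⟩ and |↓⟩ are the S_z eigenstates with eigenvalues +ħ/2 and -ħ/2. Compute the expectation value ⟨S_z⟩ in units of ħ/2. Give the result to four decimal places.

⟨σ_z⟩ = |a|² - |b|² divided by |a|²+|b|², with a, b the |↑⟩, |↓⟩ amplitudes.
= (9 - 4)/13 = 5/13.
⟨S_z⟩ = (ħ/2)·⟨σ_z⟩.

0.3846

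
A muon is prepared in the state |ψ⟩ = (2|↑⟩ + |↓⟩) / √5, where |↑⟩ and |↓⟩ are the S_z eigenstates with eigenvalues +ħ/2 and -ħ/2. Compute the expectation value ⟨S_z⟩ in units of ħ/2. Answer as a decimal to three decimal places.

⟨σ_z⟩ = |a|² - |b|² divided by |a|²+|b|², with a, b the |↑⟩, |↓⟩ amplitudes.
= (4 - 1)/5 = 3/5.
⟨S_z⟩ = (ħ/2)·⟨σ_z⟩.

0.600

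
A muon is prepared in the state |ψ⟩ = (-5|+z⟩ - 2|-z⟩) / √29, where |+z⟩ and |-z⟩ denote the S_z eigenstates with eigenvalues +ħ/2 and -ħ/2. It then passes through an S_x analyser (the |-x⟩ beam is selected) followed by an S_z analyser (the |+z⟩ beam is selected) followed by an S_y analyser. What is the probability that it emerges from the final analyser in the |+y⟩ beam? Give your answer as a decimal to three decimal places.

First analyser (S_x): P(|-x⟩) = |⟨-x|ψ⟩|² = 9/58.
After stage 1 the state is |-x⟩; P(|+z⟩) = |⟨+z|-x⟩|² = 1/2.
After stage 2 the state is |+z⟩; P(|+y⟩) = |⟨+y|+z⟩|² = 1/2.
Joint probability = 9/58 × 1/2 × 1/2 = 0.039.

0.039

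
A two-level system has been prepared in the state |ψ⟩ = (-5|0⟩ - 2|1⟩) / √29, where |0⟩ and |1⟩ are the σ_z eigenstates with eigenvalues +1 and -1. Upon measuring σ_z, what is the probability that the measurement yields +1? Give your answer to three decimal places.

0.862

The +1 outcome corresponds to |0⟩. Its amplitude in |ψ⟩ is -5/√29.
P = |-5|² / 29 = 25/29.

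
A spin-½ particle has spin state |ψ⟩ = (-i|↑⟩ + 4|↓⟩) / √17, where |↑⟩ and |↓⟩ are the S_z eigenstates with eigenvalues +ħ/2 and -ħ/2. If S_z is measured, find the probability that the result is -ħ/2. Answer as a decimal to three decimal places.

The -ħ/2 outcome corresponds to |↓⟩. Its amplitude in |ψ⟩ is 4/√17.
P = |4|² / 17 = 16/17.

0.941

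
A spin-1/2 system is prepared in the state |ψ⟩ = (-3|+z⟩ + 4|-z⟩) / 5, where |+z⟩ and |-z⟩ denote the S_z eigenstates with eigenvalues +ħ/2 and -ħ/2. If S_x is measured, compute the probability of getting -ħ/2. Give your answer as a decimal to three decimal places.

0.980

|-x⟩ = (|+z⟩ - |-z⟩)/√2, so ⟨-x|ψ⟩ = (-7) / (√2·5).
P = |-7|² / 50 = 49/50.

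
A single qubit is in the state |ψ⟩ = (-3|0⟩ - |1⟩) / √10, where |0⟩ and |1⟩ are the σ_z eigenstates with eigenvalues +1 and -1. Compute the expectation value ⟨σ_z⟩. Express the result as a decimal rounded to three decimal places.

⟨σ_z⟩ = |a|² - |b|² divided by |a|²+|b|², with a, b the |0⟩, |1⟩ amplitudes.
= (9 - 1)/10 = 8/10.

0.800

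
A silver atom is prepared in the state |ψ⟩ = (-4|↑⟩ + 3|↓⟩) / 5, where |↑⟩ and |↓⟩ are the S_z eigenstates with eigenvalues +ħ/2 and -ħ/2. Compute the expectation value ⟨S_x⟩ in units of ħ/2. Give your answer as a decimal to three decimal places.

⟨σ_x⟩ = 2 Re(a* b)/(|a|²+|b|²) with a = -4, b = 3.
a* b = -12, so ⟨σ_x⟩ = -24/25.
⟨S_x⟩ = (ħ/2)·⟨σ_x⟩.

-0.960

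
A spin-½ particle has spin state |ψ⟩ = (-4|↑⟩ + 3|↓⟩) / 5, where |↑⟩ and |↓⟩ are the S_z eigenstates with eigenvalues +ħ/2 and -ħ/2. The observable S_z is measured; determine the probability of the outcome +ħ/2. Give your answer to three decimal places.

0.640

The +ħ/2 outcome corresponds to |↑⟩. Its amplitude in |ψ⟩ is -4/5.
P = |-4|² / 25 = 16/25.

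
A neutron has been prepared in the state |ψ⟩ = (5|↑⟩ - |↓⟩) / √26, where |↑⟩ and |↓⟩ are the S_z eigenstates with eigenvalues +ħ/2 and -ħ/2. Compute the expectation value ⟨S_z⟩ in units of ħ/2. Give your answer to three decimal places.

⟨σ_z⟩ = |a|² - |b|² divided by |a|²+|b|², with a, b the |↑⟩, |↓⟩ amplitudes.
= (25 - 1)/26 = 24/26.
⟨S_z⟩ = (ħ/2)·⟨σ_z⟩.

0.923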